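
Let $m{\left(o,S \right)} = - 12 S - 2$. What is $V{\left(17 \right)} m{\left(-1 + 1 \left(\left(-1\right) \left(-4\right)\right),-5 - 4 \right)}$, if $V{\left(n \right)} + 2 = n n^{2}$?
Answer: $520566$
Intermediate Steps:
$V{\left(n \right)} = -2 + n^{3}$ ($V{\left(n \right)} = -2 + n n^{2} = -2 + n^{3}$)
$m{\left(o,S \right)} = -2 - 12 S$
$V{\left(17 \right)} m{\left(-1 + 1 \left(\left(-1\right) \left(-4\right)\right),-5 - 4 \right)} = \left(-2 + 17^{3}\right) \left(-2 - 12 \left(-5 - 4\right)\right) = \left(-2 + 4913\right) \left(-2 - -108\right) = 4911 \left(-2 + 108\right) = 4911 \cdot 106 = 520566$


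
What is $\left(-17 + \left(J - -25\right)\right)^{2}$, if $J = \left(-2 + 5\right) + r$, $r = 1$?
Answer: $144$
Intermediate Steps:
$J = 4$ ($J = \left(-2 + 5\right) + 1 = 3 + 1 = 4$)
$\left(-17 + \left(J - -25\right)\right)^{2} = \left(-17 + \left(4 - -25\right)\right)^{2} = \left(-17 + \left(4 + 25\right)\right)^{2} = \left(-17 + 29\right)^{2} = 12^{2} = 144$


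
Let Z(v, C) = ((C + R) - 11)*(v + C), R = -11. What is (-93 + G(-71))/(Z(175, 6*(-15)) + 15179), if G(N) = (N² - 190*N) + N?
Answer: 18367/5659 ≈ 3.2456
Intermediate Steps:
G(N) = N² - 189*N
Z(v, C) = (-22 + C)*(C + v) (Z(v, C) = ((C - 11) - 11)*(v + C) = ((-11 + C) - 11)*(C + v) = (-22 + C)*(C + v))
(-93 + G(-71))/(Z(175, 6*(-15)) + 15179) = (-93 - 71*(-189 - 71))/(((6*(-15))² - 132*(-15) - 22*175 + (6*(-15))*175) + 15179) = (-93 - 71*(-260))/(((-90)² - 22*(-90) - 3850 - 90*175) + 15179) = (-93 + 18460)/((8100 + 1980 - 3850 - 15750) + 15179) = 18367/(-9520 + 15179) = 18367/5659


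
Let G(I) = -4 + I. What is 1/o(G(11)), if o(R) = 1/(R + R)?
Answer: 14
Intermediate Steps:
o(R) = 1/(2*R)
1/o(G(11)) = 1/(1/(2*(-4 + 11))) = 1/((½)/7) = 1/((½)*(⅐)) = 1/(1/14) = 14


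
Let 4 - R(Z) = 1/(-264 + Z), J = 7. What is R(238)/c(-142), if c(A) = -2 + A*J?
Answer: -35/8632 ≈ -0.0040547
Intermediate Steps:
c(A) = -2 + 7*A (c(A) = -2 + A*7 = -2 + 7*A)
R(Z) = 4 - 1/(-264 + Z)
R(238)/c(-142) = ((-1057 + 4*238)/(-264 + 238))/(-2 + 7*(-142)) = ((-1057 + 952)/(-26))/(-2 - 994) = -1/26*(-105)/(-996) = (105/26)*(-1/996) = -35/8632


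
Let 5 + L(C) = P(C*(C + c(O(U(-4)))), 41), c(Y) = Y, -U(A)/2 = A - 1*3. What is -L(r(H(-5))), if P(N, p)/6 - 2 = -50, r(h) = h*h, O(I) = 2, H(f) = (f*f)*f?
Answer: 293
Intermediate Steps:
U(A) = 6 - 2*A (U(A) = -2*(A - 1*3) = -2*(A - 3) = -2*(-3 + A) = 6 - 2*A)
H(f) = f**3 (H(f) = f**2*f = f**3)
r(h) = h**2
P(N, p) = -288 (P(N, p) = 12 + 6*(-50) = 12 - 300 = -288)
L(C) = -293 (L(C) = -5 - 288 = -293)
-L(r(H(-5))) = -1*(-293) = 293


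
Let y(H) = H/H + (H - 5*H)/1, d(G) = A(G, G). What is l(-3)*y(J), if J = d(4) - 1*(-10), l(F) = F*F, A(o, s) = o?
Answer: -495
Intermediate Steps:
l(F) = F²
d(G) = G
J = 14 (J = 4 - 1*(-10) = 4 + 10 = 14)
y(H) = 1 - 4*H (y(H) = 1 - 4*H*1 = 1 - 4*H)
l(-3)*y(J) = (-3)²*(1 - 4*14) = 9*(1 - 56) = 9*(-55) = -495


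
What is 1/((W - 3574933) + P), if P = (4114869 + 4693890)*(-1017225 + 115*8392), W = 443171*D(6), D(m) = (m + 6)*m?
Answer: -1/459304404676 ≈ -2.1772e-12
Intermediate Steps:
D(m) = m*(6 + m) (D(m) = (6 + m)*m = m*(6 + m))
W = 31908312 (W = 443171*(6*(6 + 6)) = 443171*(6*12) = 443171*72 = 31908312)
P = -459332738055 (P = 8808759*(-1017225 + 965080) = 8808759*(-52145) = -459332738055)
1/((W - 3574933) + P) = 1/((31908312 - 3574933) - 459332738055) = 1/(28333379 - 459332738055) = 1/(-459304404676) = -1/459304404676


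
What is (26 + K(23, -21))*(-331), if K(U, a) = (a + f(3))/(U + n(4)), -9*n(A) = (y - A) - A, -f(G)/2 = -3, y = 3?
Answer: -1779787/212 ≈ -8395.2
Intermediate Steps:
f(G) = 6 (f(G) = -2*(-3) = 6)
n(A) = -1/3 + 2*A/9 (n(A) = -((3 - A) - A)/9 = -(3 - 2*A)/9 = -1/3 + 2*A/9)
K(U, a) = (6 + a)/(5/9 + U) (K(U, a) = (a + 6)/(U + (-1/3 + (2/9)*4)) = (6 + a)/(U + (-1/3 + 8/9)) = (6 + a)/(U + 5/9) = (6 + a)/(5/9 + U))
(26 + K(23, -21))*(-331) = (26 + 9*(6 - 21)/(5 + 9*23))*(-331) = (26 + 9*(-15)/(5 + 207))*(-331) = (26 + 9*(-15)/212)*(-331) = (26 + 9*(1/212)*(-15))*(-331) = (26 - 135/212)*(-331) = (5377/212)*(-331) = -1779787/212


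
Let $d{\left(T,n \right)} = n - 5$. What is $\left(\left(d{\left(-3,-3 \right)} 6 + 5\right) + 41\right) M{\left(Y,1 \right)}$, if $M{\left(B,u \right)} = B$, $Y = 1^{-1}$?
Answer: $-2$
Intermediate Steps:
$d{\left(T,n \right)} = -5 + n$
$Y = 1$
$\left(\left(d{\left(-3,-3 \right)} 6 + 5\right) + 41\right) M{\left(Y,1 \right)} = \left(\left(\left(-5 - 3\right) 6 + 5\right) + 41\right) 1 = \left(\left(\left(-8\right) 6 + 5\right) + 41\right) 1 = \left(\left(-48 + 5\right) + 41\right) 1 = \left(-43 + 41\right) 1 = \left(-2\right) 1 = -2$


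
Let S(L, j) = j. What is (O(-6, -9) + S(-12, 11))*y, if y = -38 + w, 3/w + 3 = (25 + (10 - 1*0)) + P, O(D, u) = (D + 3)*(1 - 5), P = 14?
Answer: -1745/2 ≈ -872.50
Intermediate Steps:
O(D, u) = -12 - 4*D (O(D, u) = (3 + D)*(-4) = -12 - 4*D)
w = 3/46 (w = 3/(-3 + ((25 + (10 - 1*0)) + 14)) = 3/(-3 + ((25 + (10 + 0)) + 14)) = 3/(-3 + ((25 + 10) + 14)) = 3/(-3 + (35 + 14)) = 3/(-3 + 49) = 3/46 ≈ 0.065217)
y = -1745/46 (y = -38 + 3/46 = -1745/46 ≈ -37.935)
(O(-6, -9) + S(-12, 11))*y = ((-12 - 4*(-6)) + 11)*(-1745/46) = ((-12 + 24) + 11)*(-1745/46) = (12 + 11)*(-1745/46) = 23*(-1745/46) = -1745/2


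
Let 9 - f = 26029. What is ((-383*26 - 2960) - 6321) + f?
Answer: -45259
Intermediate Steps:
f = -26020 (f = 9 - 1*26029 = 9 - 26029 = -26020)
((-383*26 - 2960) - 6321) + f = ((-383*26 - 2960) - 6321) - 26020 = ((-9958 - 2960) - 6321) - 26020 = (-12918 - 6321) - 26020 = -19239 - 26020 = -45259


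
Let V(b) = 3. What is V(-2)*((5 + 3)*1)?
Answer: 24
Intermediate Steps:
V(-2)*((5 + 3)*1) = 3*((5 + 3)*1) = 3*(8*1) = 3*8 = 24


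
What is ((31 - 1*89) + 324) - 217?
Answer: 49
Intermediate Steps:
((31 - 1*89) + 324) - 217 = ((31 - 89) + 324) - 217 = (-58 + 324) - 217 = 266 - 217 = 49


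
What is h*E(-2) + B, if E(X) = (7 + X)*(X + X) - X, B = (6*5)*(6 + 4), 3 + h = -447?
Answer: 8400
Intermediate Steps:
h = -450 (h = -3 - 447 = -450)
B = 300 (B = 30*10 = 300)
E(X) = -X + 2*X*(7 + X) (E(X) = (7 + X)*(2*X) - X = 2*X*(7 + X) - X = -X + 2*X*(7 + X))
h*E(-2) + B = -(-900)*(13 + 2*(-2)) + 300 = -(-900)*(13 - 4) + 300 = -(-900)*9 + 300 = -450*(-18) + 300 = 8100 + 300 = 8400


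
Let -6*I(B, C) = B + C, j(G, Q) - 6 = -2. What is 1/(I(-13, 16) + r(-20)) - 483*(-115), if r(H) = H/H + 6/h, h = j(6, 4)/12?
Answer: 2055167/37 ≈ 55545.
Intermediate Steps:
j(G, Q) = 4 (j(G, Q) = 6 - 2 = 4)
h = 1/3 (h = 4/12 = 4*(1/12) = 1/3 ≈ 0.33333)
I(B, C) = -B/6 - C/6 (I(B, C) = -(B + C)/6 = -B/6 - C/6)
r(H) = 19 (r(H) = H/H + 6/(1/3) = 1 + 6*3 = 1 + 18 = 19)
1/(I(-13, 16) + r(-20)) - 483*(-115) = 1/((-1/6*(-13) - 1/6*16) + 19) - 483*(-115) = 1/((13/6 - 8/3) + 19) + 55545 = 1/(-1/2 + 19) + 55545 = 1/(37/2) + 55545 = 2/37 + 55545 = 2055167/37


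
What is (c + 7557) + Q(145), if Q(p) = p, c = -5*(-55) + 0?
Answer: 7977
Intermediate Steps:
c = 275 (c = 275 + 0 = 275)
(c + 7557) + Q(145) = (275 + 7557) + 145 = 7832 + 145 = 7977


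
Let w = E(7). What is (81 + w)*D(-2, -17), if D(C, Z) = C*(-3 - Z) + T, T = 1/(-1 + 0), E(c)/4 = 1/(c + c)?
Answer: -16501/7 ≈ -2357.3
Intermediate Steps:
E(c) = 2/c (E(c) = 4/(c + c) = 4/((2*c)) = 4*(1/(2*c)) = 2/c)
w = 2/7 ≈ 0.28571
T = -1 (T = 1/(-1) = -1)
D(C, Z) = -1 + C*(-3 - Z) (D(C, Z) = C*(-3 - Z) - 1 = -1 + C*(-3 - Z))
(81 + w)*D(-2, -17) = (81 + 2/7)*(-1 - 3*(-2) - 1*(-2)*(-17)) = 569*(-1 + 6 - 34)/7 = (569/7)*(-29) = -16501/7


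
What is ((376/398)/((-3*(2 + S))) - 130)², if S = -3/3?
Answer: 6052528804/356409 ≈ 16982.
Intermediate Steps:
S = -1 (S = -3*⅓ = -1)
((376/398)/((-3*(2 + S))) - 130)² = ((376/398)/((-3*(2 - 1))) - 130)² = ((376*(1/398))/((-3*1)) - 130)² = ((188/199)/(-3) - 130)² = ((188/199)*(-⅓) - 130)² = (-188/597 - 130)² = (-77798/597)² = 6052528804/356409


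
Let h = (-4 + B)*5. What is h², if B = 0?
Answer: 400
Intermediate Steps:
h = -20 (h = (-4 + 0)*5 = -4*5 = -20)
h² = (-20)² = 400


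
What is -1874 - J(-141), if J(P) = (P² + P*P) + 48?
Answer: -41684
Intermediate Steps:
J(P) = 48 + 2*P² (J(P) = (P² + P²) + 48 = 2*P² + 48 = 48 + 2*P²)
-1874 - J(-141) = -1874 - (48 + 2*(-141)²) = -1874 - (48 + 2*19881) = -1874 - (48 + 39762) = -1874 - 1*39810 = -1874 - 39810 = -41684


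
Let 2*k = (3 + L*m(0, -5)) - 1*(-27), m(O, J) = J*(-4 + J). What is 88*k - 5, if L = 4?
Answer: 9235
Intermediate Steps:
k = 105 (k = ((3 + 4*(-5*(-4 - 5))) - 1*(-27))/2 = ((3 + 4*(-5*(-9))) + 27)/2 = ((3 + 4*45) + 27)/2 = ((3 + 180) + 27)/2 = (183 + 27)/2 = (½)*210 = 105)
88*k - 5 = 88*105 - 5 = 9240 - 5 = 9235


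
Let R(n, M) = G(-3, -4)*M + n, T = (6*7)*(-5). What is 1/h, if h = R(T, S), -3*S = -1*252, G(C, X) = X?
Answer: -1/546 ≈ -0.0018315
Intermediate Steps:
T = -210 (T = 42*(-5) = -210)
S = 84 (S = -(-1)*252/3 = -⅓*(-252) = 84)
R(n, M) = n - 4*M (R(n, M) = -4*M + n = n - 4*M)
h = -546 (h = -210 - 4*84 = -210 - 336 = -546)
1/h = 1/(-546) = -1/546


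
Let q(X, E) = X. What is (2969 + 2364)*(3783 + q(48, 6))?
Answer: 20430723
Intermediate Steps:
(2969 + 2364)*(3783 + q(48, 6)) = (2969 + 2364)*(3783 + 48) = 5333*3831 = 20430723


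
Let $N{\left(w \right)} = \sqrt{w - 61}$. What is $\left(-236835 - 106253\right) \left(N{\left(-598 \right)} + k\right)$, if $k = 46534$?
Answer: $-15965256992 - 343088 i \sqrt{659} \approx -1.5965 \cdot 10^{10} - 8.8074 \cdot 10^{6} i$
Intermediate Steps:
$N{\left(w \right)} = \sqrt{-61 + w}$
$\left(-236835 - 106253\right) \left(N{\left(-598 \right)} + k\right) = \left(-236835 - 106253\right) \left(\sqrt{-61 - 598} + 46534\right) = - 343088 \left(\sqrt{-659} + 46534\right) = - 343088 \left(i \sqrt{659} + 46534\right) = - 343088 \left(46534 + i \sqrt{659}\right) = -15965256992 - 343088 i \sqrt{659}$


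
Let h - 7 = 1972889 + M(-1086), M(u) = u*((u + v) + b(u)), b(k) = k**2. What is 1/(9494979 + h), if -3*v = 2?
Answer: -1/1268176061 ≈ -7.8853e-10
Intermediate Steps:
v = -2/3 (v = -1/3*2 = -2/3 ≈ -0.66667)
M(u) = u*(-2/3 + u + u**2) (M(u) = u*((u - 2/3) + u**2) = u*((-2/3 + u) + u**2) = u*(-2/3 + u + u**2))
h = -1277671040 (h = 7 + (1972889 - 1086*(-2/3 - 1086 + (-1086)**2)) = 7 + (1972889 - 1086*(-2/3 - 1086 + 1179396)) = 7 + (1972889 - 1086*3534928/3) = 7 + (1972889 - 1279643936) = 7 - 1277671047 = -1277671040)
1/(9494979 + h) = 1/(9494979 - 1277671040) = 1/(-1268176061) = -1/1268176061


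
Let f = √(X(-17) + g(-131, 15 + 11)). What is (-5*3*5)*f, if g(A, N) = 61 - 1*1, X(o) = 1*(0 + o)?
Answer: -75*√43 ≈ -491.81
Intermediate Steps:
X(o) = o (X(o) = 1*o = o)
g(A, N) = 60 (g(A, N) = 61 - 1 = 60)
f = √43 (f = √(-17 + 60) = √43 ≈ 6.5574)
(-5*3*5)*f = (-5*3*5)*√43 = (-15*5)*√43 = -75*√43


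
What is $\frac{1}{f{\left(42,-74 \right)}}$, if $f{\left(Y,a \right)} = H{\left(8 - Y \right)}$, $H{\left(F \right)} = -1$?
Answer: $-1$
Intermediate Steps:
$f{\left(Y,a \right)} = -1$
$\frac{1}{f{\left(42,-74 \right)}} = \frac{1}{-1} = -1$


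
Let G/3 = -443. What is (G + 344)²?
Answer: 970225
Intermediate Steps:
G = -1329 (G = 3*(-443) = -1329)
(G + 344)² = (-1329 + 344)² = (-985)² = 970225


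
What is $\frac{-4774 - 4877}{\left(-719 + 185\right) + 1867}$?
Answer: $- \frac{9651}{1333} \approx -7.2401$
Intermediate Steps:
$\frac{-4774 - 4877}{\left(-719 + 185\right) + 1867} = - \frac{9651}{-534 + 1867} = - \frac{9651}{1333}$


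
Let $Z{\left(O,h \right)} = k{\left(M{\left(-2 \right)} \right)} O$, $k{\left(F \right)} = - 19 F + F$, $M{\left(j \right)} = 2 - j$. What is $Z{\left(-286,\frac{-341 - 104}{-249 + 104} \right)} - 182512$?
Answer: $-161920$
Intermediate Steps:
$k{\left(F \right)} = - 18 F$
$Z{\left(O,h \right)} = - 72 O$ ($Z{\left(O,h \right)} = - 18 \left(2 - -2\right) O = - 18 \left(2 + 2\right) O = \left(-18\right) 4 O = - 72 O$)
$Z{\left(-286,\frac{-341 - 104}{-249 + 104} \right)} - 182512 = \left(-72\right) \left(-286\right) - 182512 = 20592 - 182512 = -161920$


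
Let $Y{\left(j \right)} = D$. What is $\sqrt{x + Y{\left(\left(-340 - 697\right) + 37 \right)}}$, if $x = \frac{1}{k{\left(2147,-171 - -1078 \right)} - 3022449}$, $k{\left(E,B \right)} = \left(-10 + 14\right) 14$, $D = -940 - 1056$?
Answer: $\frac{i \sqrt{18233179458134597}}{3022393} \approx 44.677 i$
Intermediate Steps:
$D = -1996$ ($D = -940 - 1056 = -1996$)
$Y{\left(j \right)} = -1996$
$k{\left(E,B \right)} = 56$ ($k{\left(E,B \right)} = 4 \cdot 14 = 56$)
$x = - \frac{1}{3022393}$ ($x = \frac{1}{56 - 3022449} = \frac{1}{-3022393} = - \frac{1}{3022393} \approx -3.3086 \cdot 10^{-7}$)
$\sqrt{x + Y{\left(\left(-340 - 697\right) + 37 \right)}} = \sqrt{- \frac{1}{3022393} - 1996} = \sqrt{- \frac{6032696429}{3022393}} = \frac{i \sqrt{18233179458134597}}{3022393}$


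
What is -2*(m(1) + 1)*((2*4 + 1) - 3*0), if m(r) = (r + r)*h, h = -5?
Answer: 162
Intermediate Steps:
m(r) = -10*r (m(r) = (r + r)*(-5) = (2*r)*(-5) = -10*r)
-2*(m(1) + 1)*((2*4 + 1) - 3*0) = -2*(-10*1 + 1)*((2*4 + 1) - 3*0) = -2*(-10 + 1)*((8 + 1) + 0) = -(-18)*(9 + 0) = -(-18)*9 = -2*(-81) = 162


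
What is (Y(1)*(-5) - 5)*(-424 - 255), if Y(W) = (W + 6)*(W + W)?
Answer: 50925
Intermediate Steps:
Y(W) = 2*W*(6 + W) (Y(W) = (6 + W)*(2*W) = 2*W*(6 + W))
(Y(1)*(-5) - 5)*(-424 - 255) = ((2*1*(6 + 1))*(-5) - 5)*(-424 - 255) = ((2*1*7)*(-5) - 5)*(-679) = (14*(-5) - 5)*(-679) = (-70 - 5)*(-679) = -75*(-679) = 50925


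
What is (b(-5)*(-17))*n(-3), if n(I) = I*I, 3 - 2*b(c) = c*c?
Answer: 1683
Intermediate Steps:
b(c) = 3/2 - c²/2 (b(c) = 3/2 - c*c/2 = 3/2 - c²/2)
n(I) = I²
(b(-5)*(-17))*n(-3) = ((3/2 - ½*(-5)²)*(-17))*(-3)² = ((3/2 - ½*25)*(-17))*9 = ((3/2 - 25/2)*(-17))*9 = -11*(-17)*9 = 187*9 = 1683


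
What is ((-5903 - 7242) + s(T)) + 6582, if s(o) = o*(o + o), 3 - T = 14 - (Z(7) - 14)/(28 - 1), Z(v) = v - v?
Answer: -4590985/729 ≈ -6297.6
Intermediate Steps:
Z(v) = 0
T = -311/27 (T = 3 - (14 - (0 - 14)/(28 - 1)) = 3 - (14 - (-14)/27) = 3 - (14 - 1*(-14/27)) = 3 - (14 + 14/27) = 3 - 1*392/27 = 3 - 392/27 = -311/27 ≈ -11.519)
s(o) = 2*o² (s(o) = o*(2*o) = 2*o²)
((-5903 - 7242) + s(T)) + 6582 = ((-5903 - 7242) + 2*(-311/27)²) + 6582 = (-13145 + 2*(96721/729)) + 6582 = (-13145 + 193442/729) + 6582 = -9389263/729 + 6582 = -4590985/729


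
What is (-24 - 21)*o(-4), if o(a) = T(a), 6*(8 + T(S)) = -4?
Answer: 390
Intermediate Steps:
T(S) = -26/3 (T(S) = -8 + (⅙)*(-4) = -8 - ⅔ = -26/3)
o(a) = -26/3
(-24 - 21)*o(-4) = (-24 - 21)*(-26/3) = -45*(-26/3) = 390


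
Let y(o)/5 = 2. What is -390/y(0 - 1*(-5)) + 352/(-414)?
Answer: -8249/207 ≈ -39.850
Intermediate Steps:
y(o) = 10 (y(o) = 5*2 = 10)
-390/y(0 - 1*(-5)) + 352/(-414) = -390/10 + 352/(-414) = -390*1/10 + 352*(-1/414) = -39 - 176/207 = -8249/207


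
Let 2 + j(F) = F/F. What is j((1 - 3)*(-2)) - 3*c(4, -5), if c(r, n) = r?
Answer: -13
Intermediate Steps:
j(F) = -1 (j(F) = -2 + F/F = -2 + 1 = -1)
j((1 - 3)*(-2)) - 3*c(4, -5) = -1 - 3*4 = -1 - 12 = -13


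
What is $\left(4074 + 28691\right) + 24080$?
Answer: $56845$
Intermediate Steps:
$\left(4074 + 28691\right) + 24080 = 32765 + 24080 = 56845$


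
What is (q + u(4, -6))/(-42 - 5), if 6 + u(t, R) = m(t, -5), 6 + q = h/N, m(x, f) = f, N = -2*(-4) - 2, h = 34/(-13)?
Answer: 680/1833 ≈ 0.37098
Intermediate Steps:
h = -34/13 (h = 34*(-1/13) = -34/13 ≈ -2.6154)
N = 6 (N = 8 - 2 = 6)
q = -251/39 (q = -6 - 34/13/6 = -6 - 34/13*1/6 = -6 - 17/39 = -251/39 ≈ -6.4359)
u(t, R) = -11 (u(t, R) = -6 - 5 = -11)
(q + u(4, -6))/(-42 - 5) = (-251/39 - 11)/(-42 - 5) = -680/39/(-47) = -1/47*(-680/39) = 680/1833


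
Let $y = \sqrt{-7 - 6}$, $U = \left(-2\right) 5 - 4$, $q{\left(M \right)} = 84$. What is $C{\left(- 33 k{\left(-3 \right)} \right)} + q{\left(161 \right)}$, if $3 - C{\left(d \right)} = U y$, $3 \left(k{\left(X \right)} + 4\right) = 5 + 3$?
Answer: $87 + 14 i \sqrt{13} \approx 87.0 + 50.478 i$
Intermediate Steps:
$k{\left(X \right)} = - \frac{4}{3}$ ($k{\left(X \right)} = -4 + \frac{5 + 3}{3} = -4 + \frac{1}{3} \cdot 8 = -4 + \frac{8}{3} = - \frac{4}{3}$)
$U = -14$ ($U = -10 - 4 = -14$)
$y = i \sqrt{13}$ ($y = \sqrt{-7 - 6} = \sqrt{-13} = i \sqrt{13} \approx 3.6056 i$)
$C{\left(d \right)} = 3 + 14 i \sqrt{13}$ ($C{\left(d \right)} = 3 - - 14 i \sqrt{13} = 3 + 14 i \sqrt{13}$)
$C{\left(- 33 k{\left(-3 \right)} \right)} + q{\left(161 \right)} = \left(3 + 14 i \sqrt{13}\right) + 84 = 87 + 14 i \sqrt{13}$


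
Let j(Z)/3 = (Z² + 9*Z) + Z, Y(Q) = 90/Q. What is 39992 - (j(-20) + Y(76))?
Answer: 1496851/38 ≈ 39391.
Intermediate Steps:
j(Z) = 3*Z² + 30*Z (j(Z) = 3*((Z² + 9*Z) + Z) = 3*(Z² + 10*Z) = 3*Z² + 30*Z)
39992 - (j(-20) + Y(76)) = 39992 - (3*(-20)*(10 - 20) + 90/76) = 39992 - (3*(-20)*(-10) + 90*(1/76)) = 39992 - (600 + 45/38) = 39992 - 1*22845/38 = 39992 - 22845/38 = 1496851/38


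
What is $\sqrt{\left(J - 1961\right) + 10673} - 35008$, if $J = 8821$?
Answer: $-35008 + \sqrt{17533} \approx -34876.0$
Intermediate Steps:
$\sqrt{\left(J - 1961\right) + 10673} - 35008 = \sqrt{\left(8821 - 1961\right) + 10673} - 35008 = \sqrt{6860 + 10673} - 35008 = \sqrt{17533} - 35008 = -35008 + \sqrt{17533}$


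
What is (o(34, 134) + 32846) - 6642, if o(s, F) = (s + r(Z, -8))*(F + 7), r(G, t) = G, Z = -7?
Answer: 30011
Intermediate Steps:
o(s, F) = (-7 + s)*(7 + F) (o(s, F) = (s - 7)*(F + 7) = (-7 + s)*(7 + F))
(o(34, 134) + 32846) - 6642 = ((-49 - 7*134 + 7*34 + 134*34) + 32846) - 6642 = ((-49 - 938 + 238 + 4556) + 32846) - 6642 = (3807 + 32846) - 6642 = 36653 - 6642 = 30011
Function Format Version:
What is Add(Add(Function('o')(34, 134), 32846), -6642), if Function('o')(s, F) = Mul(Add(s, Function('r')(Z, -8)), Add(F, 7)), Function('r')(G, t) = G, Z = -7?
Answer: 30011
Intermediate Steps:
Function('o')(s, F) = Mul(Add(-7, s), Add(7, F)) (Function('o')(s, F) = Mul(Add(s, -7), Add(F, 7)) = Mul(Add(-7, s), Add(7, F)))
Add(Add(Function('o')(34, 134), 32846), -6642) = Add(Add(Add(-49, Mul(-7, 134), Mul(7, 34), Mul(134, 34)), 32846), -6642) = Add(Add(Add(-49, -938, 238, 4556), 32846), -6642) = Add(Add(3807, 32846), -6642) = Add(36653, -6642) = 30011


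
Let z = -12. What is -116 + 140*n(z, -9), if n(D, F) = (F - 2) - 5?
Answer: -2356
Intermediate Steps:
n(D, F) = -7 + F (n(D, F) = (-2 + F) - 5 = -7 + F)
-116 + 140*n(z, -9) = -116 + 140*(-7 - 9) = -116 + 140*(-16) = -116 - 2240 = -2356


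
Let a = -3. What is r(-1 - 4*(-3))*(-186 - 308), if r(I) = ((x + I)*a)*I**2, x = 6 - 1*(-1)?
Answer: 3227796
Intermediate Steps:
x = 7 (x = 6 + 1 = 7)
r(I) = I**2*(-21 - 3*I) (r(I) = ((7 + I)*(-3))*I**2 = (-21 - 3*I)*I**2 = I**2*(-21 - 3*I))
r(-1 - 4*(-3))*(-186 - 308) = (3*(-1 - 4*(-3))**2*(-7 - (-1 - 4*(-3))))*(-186 - 308) = (3*(-1 + 12)**2*(-7 - (-1 + 12)))*(-494) = (3*11**2*(-7 - 1*11))*(-494) = (3*121*(-7 - 11))*(-494) = (3*121*(-18))*(-494) = -6534*(-494) = 3227796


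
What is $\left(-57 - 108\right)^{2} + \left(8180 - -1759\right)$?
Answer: $37164$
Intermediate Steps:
$\left(-57 - 108\right)^{2} + \left(8180 - -1759\right) = \left(-165\right)^{2} + \left(8180 + 1759\right) = 27225 + 9939 = 37164$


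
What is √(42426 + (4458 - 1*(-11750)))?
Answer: √58634 ≈ 242.14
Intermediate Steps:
√(42426 + (4458 - 1*(-11750))) = √(42426 + (4458 + 11750)) = √(42426 + 16208) = √58634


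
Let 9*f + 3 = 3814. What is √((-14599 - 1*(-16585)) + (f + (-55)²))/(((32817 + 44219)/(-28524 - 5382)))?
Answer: -5651*√48910/38518 ≈ -32.446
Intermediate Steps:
f = 3811/9 (f = -⅓ + (⅑)*3814 = -⅓ + 3814/9 = 3811/9 ≈ 423.44)
√((-14599 - 1*(-16585)) + (f + (-55)²))/(((32817 + 44219)/(-28524 - 5382))) = √((-14599 - 1*(-16585)) + (3811/9 + (-55)²))/(((32817 + 44219)/(-28524 - 5382))) = √((-14599 + 16585) + (3811/9 + 3025))/((77036/(-33906))) = √(1986 + 31036/9)/((77036*(-1/33906))) = √(48910/9)/(-38518/16953) = (√48910/3)*(-16953/38518) = -5651*√48910/38518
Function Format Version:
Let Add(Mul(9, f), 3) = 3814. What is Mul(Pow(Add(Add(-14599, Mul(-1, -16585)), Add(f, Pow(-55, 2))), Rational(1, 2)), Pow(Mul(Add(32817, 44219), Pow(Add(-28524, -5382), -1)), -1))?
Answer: Mul(Rational(-5651, 38518), Pow(48910, Rational(1, 2))) ≈ -32.446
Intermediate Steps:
f = Rational(3811, 9) (f = Add(Rational(-1, 3), Mul(Rational(1, 9), 3814)) = Add(Rational(-1, 3), Rational(3814, 9)) = Rational(3811, 9) ≈ 423.44)
Mul(Pow(Add(Add(-14599, Mul(-1, -16585)), Add(f, Pow(-55, 2))), Rational(1, 2)), Pow(Mul(Add(32817, 44219), Pow(Add(-28524, -5382), -1)), -1)) = Mul(Pow(Add(Add(-14599, Mul(-1, -16585)), Add(Rational(3811, 9), Pow(-55, 2))), Rational(1, 2)), Pow(Mul(Add(32817, 44219), Pow(Add(-28524, -5382), -1)), -1)) = Mul(Pow(Add(Add(-14599, 16585), Add(Rational(3811, 9), 3025)), Rational(1, 2)), Pow(Mul(77036, Pow(-33906, -1)), -1)) = Mul(Pow(Add(1986, Rational(31036, 9)), Rational(1, 2)), Pow(Mul(77036, Rational(-1, 33906)), -1)) = Mul(Pow(Rational(48910, 9), Rational(1, 2)), Pow(Rational(-38518, 16953), -1)) = Mul(Mul(Rational(1, 3), Pow(48910, Rational(1, 2))), Rational(-16953, 38518)) = Mul(Rational(-5651, 38518), Pow(48910, Rational(1, 2)))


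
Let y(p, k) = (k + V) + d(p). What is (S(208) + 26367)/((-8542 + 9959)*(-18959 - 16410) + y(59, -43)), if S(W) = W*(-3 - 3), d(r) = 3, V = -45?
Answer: -2791/5568662 ≈ -0.00050120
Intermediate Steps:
y(p, k) = -42 + k (y(p, k) = (k - 45) + 3 = (-45 + k) + 3 = -42 + k)
S(W) = -6*W (S(W) = W*(-6) = -6*W)
(S(208) + 26367)/((-8542 + 9959)*(-18959 - 16410) + y(59, -43)) = (-6*208 + 26367)/((-8542 + 9959)*(-18959 - 16410) + (-42 - 43)) = (-1248 + 26367)/(1417*(-35369) - 85) = 25119/(-50117873 - 85) = 25119/(-50117958) = 25119*(-1/50117958) = -2791/5568662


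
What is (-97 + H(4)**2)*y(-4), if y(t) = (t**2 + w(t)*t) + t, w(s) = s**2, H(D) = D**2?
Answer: -8268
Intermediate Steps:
y(t) = t + t**2 + t**3 (y(t) = (t**2 + t**2*t) + t = (t**2 + t**3) + t = t + t**2 + t**3)
(-97 + H(4)**2)*y(-4) = (-97 + (4**2)**2)*(-4*(1 - 4 + (-4)**2)) = (-97 + 16**2)*(-4*(1 - 4 + 16)) = (-97 + 256)*(-4*13) = 159*(-52) = -8268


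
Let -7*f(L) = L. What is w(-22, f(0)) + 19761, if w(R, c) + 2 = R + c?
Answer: 19737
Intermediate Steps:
f(L) = -L/7
w(R, c) = -2 + R + c (w(R, c) = -2 + (R + c) = -2 + R + c)
w(-22, f(0)) + 19761 = (-2 - 22 - 1/7*0) + 19761 = (-2 - 22 + 0) + 19761 = -24 + 19761 = 19737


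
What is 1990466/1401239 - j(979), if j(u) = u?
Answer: -1369822515/1401239 ≈ -977.58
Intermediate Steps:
1990466/1401239 - j(979) = 1990466/1401239 - 1*979 = 1990466*(1/1401239) - 979 = 1990466/1401239 - 979 = -1369822515/1401239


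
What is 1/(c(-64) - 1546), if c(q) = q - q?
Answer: -1/1546 ≈ -0.00064683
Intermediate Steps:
c(q) = 0
1/(c(-64) - 1546) = 1/(0 - 1546) = 1/(-1546) = -1/1546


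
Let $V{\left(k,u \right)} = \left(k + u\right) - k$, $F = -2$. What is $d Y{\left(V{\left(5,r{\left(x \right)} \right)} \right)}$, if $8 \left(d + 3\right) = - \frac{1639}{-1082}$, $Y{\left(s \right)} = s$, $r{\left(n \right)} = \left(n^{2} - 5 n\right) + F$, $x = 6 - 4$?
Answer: $\frac{24329}{1082} \approx 22.485$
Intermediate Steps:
$x = 2$ ($x = 6 - 4 = 2$)
$r{\left(n \right)} = -2 + n^{2} - 5 n$ ($r{\left(n \right)} = \left(n^{2} - 5 n\right) - 2 = -2 + n^{2} - 5 n$)
$V{\left(k,u \right)} = u$
$d = - \frac{24329}{8656}$ ($d = -3 + \frac{\left(-1639\right) \frac{1}{-1082}}{8} = -3 + \frac{\left(-1639\right) \left(- \frac{1}{1082}\right)}{8} = -3 + \frac{1}{8} \cdot \frac{1639}{1082} = -3 + \frac{1639}{8656} = - \frac{24329}{8656} \approx -2.8106$)
$d Y{\left(V{\left(5,r{\left(x \right)} \right)} \right)} = - \frac{24329 \left(-2 + 2^{2} - 10\right)}{8656} = - \frac{24329 \left(-2 + 4 - 10\right)}{8656} = \left(- \frac{24329}{8656}\right) \left(-8\right) = \frac{24329}{1082}$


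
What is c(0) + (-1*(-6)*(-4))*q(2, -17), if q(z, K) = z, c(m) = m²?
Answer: -48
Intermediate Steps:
c(0) + (-1*(-6)*(-4))*q(2, -17) = 0² + (-1*(-6)*(-4))*2 = 0 + (6*(-4))*2 = 0 - 24*2 = 0 - 48 = -48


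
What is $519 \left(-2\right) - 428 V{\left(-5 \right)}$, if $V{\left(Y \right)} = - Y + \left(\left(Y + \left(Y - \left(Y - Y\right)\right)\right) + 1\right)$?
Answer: $674$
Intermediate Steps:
$V{\left(Y \right)} = 1 + Y$ ($V{\left(Y \right)} = - Y + \left(\left(Y + \left(Y - 0\right)\right) + 1\right) = - Y + \left(\left(Y + \left(Y + 0\right)\right) + 1\right) = - Y + \left(\left(Y + Y\right) + 1\right) = - Y + \left(2 Y + 1\right) = - Y + \left(1 + 2 Y\right) = 1 + Y$)
$519 \left(-2\right) - 428 V{\left(-5 \right)} = 519 \left(-2\right) - 428 \left(1 - 5\right) = -1038 - -1712 = -1038 + 1712 = 674$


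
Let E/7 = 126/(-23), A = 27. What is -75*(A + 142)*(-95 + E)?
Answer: 38874225/23 ≈ 1.6902e+6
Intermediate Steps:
E = -882/23 (E = 7*(126/(-23)) = 7*(126*(-1/23)) = 7*(-126/23) = -882/23 ≈ -38.348)
-75*(A + 142)*(-95 + E) = -75*(27 + 142)*(-95 - 882/23) = -75*169*(-3067/23) = -75*(-518323)/23 = -1*(-38874225/23) = 38874225/23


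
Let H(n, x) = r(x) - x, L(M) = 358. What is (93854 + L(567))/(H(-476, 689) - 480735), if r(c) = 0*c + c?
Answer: -10468/53415 ≈ -0.19597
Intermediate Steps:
r(c) = c (r(c) = 0 + c = c)
H(n, x) = 0 (H(n, x) = x - x = 0)
(93854 + L(567))/(H(-476, 689) - 480735) = (93854 + 358)/(0 - 480735) = 94212/(-480735) = 94212*(-1/480735) = -10468/53415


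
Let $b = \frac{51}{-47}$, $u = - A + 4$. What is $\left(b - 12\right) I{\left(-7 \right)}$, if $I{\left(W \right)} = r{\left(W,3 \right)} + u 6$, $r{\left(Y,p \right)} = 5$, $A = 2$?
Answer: $- \frac{10455}{47} \approx -222.45$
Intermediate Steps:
$u = 2$ ($u = \left(-1\right) 2 + 4 = -2 + 4 = 2$)
$I{\left(W \right)} = 17$ ($I{\left(W \right)} = 5 + 2 \cdot 6 = 5 + 12 = 17$)
$b = - \frac{51}{47}$ ($b = 51 \left(- \frac{1}{47}\right) = - \frac{51}{47} \approx -1.0851$)
$\left(b - 12\right) I{\left(-7 \right)} = \left(- \frac{51}{47} - 12\right) 17 = \left(- \frac{615}{47}\right) 17 = - \frac{10455}{47}$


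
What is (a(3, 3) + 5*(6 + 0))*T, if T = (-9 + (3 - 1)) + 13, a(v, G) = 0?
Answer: 180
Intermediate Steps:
T = 6 (T = (-9 + 2) + 13 = -7 + 13 = 6)
(a(3, 3) + 5*(6 + 0))*T = (0 + 5*(6 + 0))*6 = (0 + 5*6)*6 = (0 + 30)*6 = 30*6 = 180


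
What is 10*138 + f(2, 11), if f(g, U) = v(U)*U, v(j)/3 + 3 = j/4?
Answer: 5487/4 ≈ 1371.8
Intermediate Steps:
v(j) = -9 + 3*j/4 (v(j) = -9 + 3*(j/4) = -9 + 3*j/4)
f(g, U) = U*(-9 + 3*U/4) (f(g, U) = (-9 + 3*U/4)*U = U*(-9 + 3*U/4))
10*138 + f(2, 11) = 10*138 + (¾)*11*(-12 + 11) = 1380 + (¾)*11*(-1) = 1380 - 33/4 = 5487/4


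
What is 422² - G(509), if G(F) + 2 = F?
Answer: 177577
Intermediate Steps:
G(F) = -2 + F
422² - G(509) = 422² - (-2 + 509) = 178084 - 1*507 = 178084 - 507 = 177577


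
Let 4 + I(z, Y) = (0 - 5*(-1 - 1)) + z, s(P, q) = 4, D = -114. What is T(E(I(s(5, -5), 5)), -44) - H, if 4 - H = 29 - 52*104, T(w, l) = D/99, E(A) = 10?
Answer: -177677/33 ≈ -5384.1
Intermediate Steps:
I(z, Y) = 6 + z (I(z, Y) = -4 + ((0 - 5*(-1 - 1)) + z) = -4 + ((0 - 5*(-2)) + z) = -4 + ((0 + 10) + z) = -4 + (10 + z) = 6 + z)
T(w, l) = -38/33 (T(w, l) = -114/99 = -114*1/99 = -38/33)
H = 5383 (H = 4 - (29 - 52*104) = 4 - (29 - 5408) = 4 - 1*(-5379) = 4 + 5379 = 5383)
T(E(I(s(5, -5), 5)), -44) - H = -38/33 - 1*5383 = -38/33 - 5383 = -177677/33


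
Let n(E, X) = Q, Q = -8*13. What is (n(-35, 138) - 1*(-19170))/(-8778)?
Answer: -9533/4389 ≈ -2.1720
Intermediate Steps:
Q = -104
n(E, X) = -104
(n(-35, 138) - 1*(-19170))/(-8778) = (-104 - 1*(-19170))/(-8778) = (-104 + 19170)*(-1/8778) = 19066*(-1/8778) = -9533/4389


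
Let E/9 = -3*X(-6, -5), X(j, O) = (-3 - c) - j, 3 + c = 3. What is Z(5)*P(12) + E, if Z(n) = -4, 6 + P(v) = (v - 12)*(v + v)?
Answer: -57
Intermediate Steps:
c = 0 (c = -3 + 3 = 0)
P(v) = -6 + 2*v*(-12 + v) (P(v) = -6 + (v - 12)*(v + v) = -6 + (-12 + v)*(2*v) = -6 + 2*v*(-12 + v))
X(j, O) = -3 - j (X(j, O) = (-3 - 1*0) - j = (-3 + 0) - j = -3 - j)
E = -81 (E = 9*(-3*(-3 - 1*(-6))) = 9*(-3*(-3 + 6)) = 9*(-3*3) = 9*(-9) = -81)
Z(5)*P(12) + E = -4*(-6 - 24*12 + 2*12²) - 81 = -4*(-6 - 288 + 2*144) - 81 = -4*(-6 - 288 + 288) - 81 = -4*(-6) - 81 = 24 - 81 = -57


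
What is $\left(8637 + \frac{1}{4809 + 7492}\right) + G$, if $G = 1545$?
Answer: $\frac{125248783}{12301} \approx 10182.0$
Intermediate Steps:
$\left(8637 + \frac{1}{4809 + 7492}\right) + G = \left(8637 + \frac{1}{4809 + 7492}\right) + 1545 = \left(8637 + \frac{1}{12301}\right) + 1545 = \frac{106243738}{12301} + 1545 = \frac{125248783}{12301}$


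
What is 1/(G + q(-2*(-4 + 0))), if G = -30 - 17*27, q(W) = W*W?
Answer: -1/425 ≈ -0.0023529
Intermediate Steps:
q(W) = W²
G = -489 (G = -30 - 459 = -489)
1/(G + q(-2*(-4 + 0))) = 1/(-489 + (-2*(-4 + 0))²) = 1/(-489 + (-2*(-4))²) = 1/(-489 + 8²) = 1/(-489 + 64) = 1/(-425) = -1/425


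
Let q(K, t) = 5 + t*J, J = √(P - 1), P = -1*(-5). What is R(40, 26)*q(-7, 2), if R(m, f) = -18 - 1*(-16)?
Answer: -18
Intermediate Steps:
R(m, f) = -2 (R(m, f) = -18 + 16 = -2)
P = 5
J = 2 (J = √(5 - 1) = √4 = 2)
q(K, t) = 5 + 2*t (q(K, t) = 5 + t*2 = 5 + 2*t)
R(40, 26)*q(-7, 2) = -2*(5 + 2*2) = -2*(5 + 4) = -2*9 = -18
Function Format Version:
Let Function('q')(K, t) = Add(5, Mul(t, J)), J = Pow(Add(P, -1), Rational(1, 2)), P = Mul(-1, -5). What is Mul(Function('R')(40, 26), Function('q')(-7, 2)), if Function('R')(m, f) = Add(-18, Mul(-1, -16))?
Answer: -18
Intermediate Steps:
Function('R')(m, f) = -2 (Function('R')(m, f) = Add(-18, 16) = -2)
P = 5
J = 2 (J = Pow(Add(5, -1), Rational(1, 2)) = Pow(4, Rational(1, 2)) = 2)
Function('q')(K, t) = Add(5, Mul(2, t)) (Function('q')(K, t) = Add(5, Mul(t, 2)) = Add(5, Mul(2, t)))
Mul(Function('R')(40, 26), Function('q')(-7, 2)) = Mul(-2, Add(5, Mul(2, 2))) = Mul(-2, Add(5, 4)) = Mul(-2, 9) = -18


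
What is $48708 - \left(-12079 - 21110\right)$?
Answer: $81897$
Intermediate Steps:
$48708 - \left(-12079 - 21110\right) = 48708 - -33189 = 48708 + 33189 = 81897$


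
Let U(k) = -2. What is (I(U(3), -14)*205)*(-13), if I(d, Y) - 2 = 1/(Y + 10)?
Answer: -18655/4 ≈ -4663.8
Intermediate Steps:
I(d, Y) = 2 + 1/(10 + Y) (I(d, Y) = 2 + 1/(Y + 10) = 2 + 1/(10 + Y))
(I(U(3), -14)*205)*(-13) = (((21 + 2*(-14))/(10 - 14))*205)*(-13) = (((21 - 28)/(-4))*205)*(-13) = (-¼*(-7)*205)*(-13) = ((7/4)*205)*(-13) = (1435/4)*(-13) = -18655/4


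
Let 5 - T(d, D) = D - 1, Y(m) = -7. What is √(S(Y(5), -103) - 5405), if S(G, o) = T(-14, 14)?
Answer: I*√5413 ≈ 73.573*I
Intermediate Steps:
T(d, D) = 6 - D (T(d, D) = 5 - (D - 1) = 5 - (-1 + D) = 5 + (1 - D) = 6 - D)
S(G, o) = -8 (S(G, o) = 6 - 1*14 = 6 - 14 = -8)
√(S(Y(5), -103) - 5405) = √(-8 - 5405) = √(-5413) = I*√5413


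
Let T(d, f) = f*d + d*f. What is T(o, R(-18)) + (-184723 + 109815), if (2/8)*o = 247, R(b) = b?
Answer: -110476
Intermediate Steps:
o = 988 (o = 4*247 = 988)
T(d, f) = 2*d*f (T(d, f) = d*f + d*f = 2*d*f)
T(o, R(-18)) + (-184723 + 109815) = 2*988*(-18) + (-184723 + 109815) = -35568 - 74908 = -110476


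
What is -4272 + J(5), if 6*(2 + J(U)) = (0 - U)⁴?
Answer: -25019/6 ≈ -4169.8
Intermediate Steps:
J(U) = -2 + U⁴/6 (J(U) = -2 + (0 - U)⁴/6 = -2 + (-U)⁴/6 = -2 + U⁴/6)
-4272 + J(5) = -4272 + (-2 + (⅙)*5⁴) = -4272 + (-2 + (⅙)*625) = -4272 + (-2 + 625/6) = -4272 + 613/6 = -25019/6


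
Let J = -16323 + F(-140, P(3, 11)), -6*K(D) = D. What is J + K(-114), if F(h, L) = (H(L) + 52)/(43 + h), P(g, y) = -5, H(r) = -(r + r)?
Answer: -1581550/97 ≈ -16305.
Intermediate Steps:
H(r) = -2*r
F(h, L) = (52 - 2*L)/(43 + h) (F(h, L) = (-2*L + 52)/(43 + h) = (52 - 2*L)/(43 + h))
K(D) = -D/6
J = -1583393/97 (J = -16323 + 2*(26 - 1*(-5))/(43 - 140) = -16323 + 2*(26 + 5)/(-97) = -16323 + 2*(-1/97)*31 = -16323 - 62/97 = -1583393/97 ≈ -16324.)
J + K(-114) = -1583393/97 - ⅙*(-114) = -1583393/97 + 19 = -1581550/97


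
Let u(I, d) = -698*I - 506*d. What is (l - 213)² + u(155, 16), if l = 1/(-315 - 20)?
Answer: -7958517614/112225 ≈ -70916.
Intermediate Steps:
l = -1/335 (l = 1/(-335) = -1/335 ≈ -0.0029851)
(l - 213)² + u(155, 16) = (-1/335 - 213)² + (-698*155 - 506*16) = (-71356/335)² + (-108190 - 8096) = 5091678736/112225 - 116286 = -7958517614/112225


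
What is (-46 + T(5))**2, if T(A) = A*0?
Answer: 2116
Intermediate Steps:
T(A) = 0
(-46 + T(5))**2 = (-46 + 0)**2 = (-46)**2 = 2116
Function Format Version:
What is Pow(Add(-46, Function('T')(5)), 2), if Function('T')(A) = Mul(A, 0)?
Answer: 2116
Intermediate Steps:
Function('T')(A) = 0
Pow(Add(-46, Function('T')(5)), 2) = Pow(Add(-46, 0), 2) = Pow(-46, 2) = 2116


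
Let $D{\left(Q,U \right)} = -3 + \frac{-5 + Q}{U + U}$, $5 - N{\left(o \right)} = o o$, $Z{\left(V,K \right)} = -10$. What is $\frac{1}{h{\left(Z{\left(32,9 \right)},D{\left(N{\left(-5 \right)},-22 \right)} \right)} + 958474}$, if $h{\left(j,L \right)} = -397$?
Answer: $\frac{1}{958077} \approx 1.0438 \cdot 10^{-6}$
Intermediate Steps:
$N{\left(o \right)} = 5 - o^{2}$ ($N{\left(o \right)} = 5 - o o = 5 - o^{2}$)
$D{\left(Q,U \right)} = -3 + \frac{-5 + Q}{2 U}$
$\frac{1}{h{\left(Z{\left(32,9 \right)},D{\left(N{\left(-5 \right)},-22 \right)} \right)} + 958474} = \frac{1}{-397 + 958474} = \frac{1}{958077}$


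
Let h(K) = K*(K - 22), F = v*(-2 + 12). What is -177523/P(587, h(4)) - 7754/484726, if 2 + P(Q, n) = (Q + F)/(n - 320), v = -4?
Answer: 139386756401/2665993 ≈ 52283.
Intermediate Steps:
F = -40 (F = -4*(-2 + 12) = -4*10 = -40)
h(K) = K*(-22 + K)
P(Q, n) = -2 + (-40 + Q)/(-320 + n) (P(Q, n) = -2 + (Q - 40)/(n - 320) = -2 + (-40 + Q)/(-320 + n))
-177523/P(587, h(4)) - 7754/484726 = -177523*(-320 + 4*(-22 + 4))/(600 + 587 - 8*(-22 + 4)) - 7754/484726 = -177523*(-320 + 4*(-18))/(600 + 587 - 8*(-18)) - 7754*1/484726 = -177523*(-320 - 72)/(600 + 587 - 2*(-72)) - 3877/242363 = -177523*(-392/(600 + 587 + 144)) - 3877/242363 = -177523/((-1/392*1331)) - 3877/242363 = -177523/(-1331/392) - 3877/242363 = -177523*(-392/1331) - 3877/242363 = 69589016/1331 - 3877/242363 = 139386756401/2665993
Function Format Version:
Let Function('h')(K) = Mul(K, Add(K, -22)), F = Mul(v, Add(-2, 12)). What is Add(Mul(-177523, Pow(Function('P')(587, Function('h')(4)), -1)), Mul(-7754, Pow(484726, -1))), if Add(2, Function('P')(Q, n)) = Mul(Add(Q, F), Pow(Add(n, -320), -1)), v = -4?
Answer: Rational(139386756401, 2665993) ≈ 52283.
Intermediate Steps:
F = -40 (F = Mul(-4, Add(-2, 12)) = Mul(-4, 10) = -40)
Function('h')(K) = Mul(K, Add(-22, K))
Function('P')(Q, n) = Add(-2, Mul(Pow(Add(-320, n), -1), Add(-40, Q))) (Function('P')(Q, n) = Add(-2, Mul(Add(Q, -40), Pow(Add(n, -320), -1))) = Add(-2, Mul(Add(-40, Q), Pow(Add(-320, n), -1))) = Add(-2, Mul(Pow(Add(-320, n), -1), Add(-40, Q))))
Add(Mul(-177523, Pow(Function('P')(587, Function('h')(4)), -1)), Mul(-7754, Pow(484726, -1))) = Add(Mul(-177523, Pow(Mul(Pow(Add(-320, Mul(4, Add(-22, 4))), -1), Add(600, 587, Mul(-2, Mul(4, Add(-22, 4))))), -1)), Mul(-7754, Pow(484726, -1))) = Add(Mul(-177523, Pow(Mul(Pow(Add(-320, Mul(4, -18)), -1), Add(600, 587, Mul(-2, Mul(4, -18)))), -1)), Mul(-7754, Rational(1, 484726))) = Add(Mul(-177523, Pow(Mul(Pow(Add(-320, -72), -1), Add(600, 587, Mul(-2, -72))), -1)), Rational(-3877, 242363)) = Add(Mul(-177523, Pow(Mul(Pow(-392, -1), Add(600, 587, 144)), -1)), Rational(-3877, 242363)) = Add(Mul(-177523, Pow(Mul(Rational(-1, 392), 1331), -1)), Rational(-3877, 242363)) = Add(Mul(-177523, Pow(Rational(-1331, 392), -1)), Rational(-3877, 242363)) = Add(Mul(-177523, Rational(-392, 1331)), Rational(-3877, 242363)) = Add(Rational(69589016, 1331), Rational(-3877, 242363)) = Rational(139386756401, 2665993)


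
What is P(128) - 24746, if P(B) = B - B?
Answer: -24746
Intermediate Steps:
P(B) = 0
P(128) - 24746 = 0 - 24746 = -24746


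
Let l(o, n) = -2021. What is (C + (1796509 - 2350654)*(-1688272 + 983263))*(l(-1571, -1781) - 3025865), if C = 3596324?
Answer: -1182936950916428294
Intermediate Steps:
(C + (1796509 - 2350654)*(-1688272 + 983263))*(l(-1571, -1781) - 3025865) = (3596324 + (1796509 - 2350654)*(-1688272 + 983263))*(-2021 - 3025865) = (3596324 - 554145*(-705009))*(-3027886) = (3596324 + 390677212305)*(-3027886) = 390680808629*(-3027886) = -1182936950916428294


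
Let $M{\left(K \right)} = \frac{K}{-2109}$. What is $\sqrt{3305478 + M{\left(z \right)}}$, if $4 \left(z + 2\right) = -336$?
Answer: $\frac{2 \sqrt{3675593243373}}{2109} \approx 1818.1$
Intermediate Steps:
$z = -86$ ($z = -2 + \frac{1}{4} \left(-336\right) = -2 - 84 = -86$)
$M{\left(K \right)} = - \frac{K}{2109}$ ($M{\left(K \right)} = K \left(- \frac{1}{2109}\right) = - \frac{K}{2109}$)
$\sqrt{3305478 + M{\left(z \right)}} = \sqrt{3305478 - - \frac{86}{2109}} = \sqrt{3305478 + \frac{86}{2109}} = \sqrt{\frac{6971253188}{2109}} = \frac{2 \sqrt{3675593243373}}{2109}$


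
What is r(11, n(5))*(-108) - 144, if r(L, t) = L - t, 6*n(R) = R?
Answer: -1242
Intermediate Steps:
n(R) = R/6
r(11, n(5))*(-108) - 144 = (11 - 5/6)*(-108) - 144 = (11 - 1*⅚)*(-108) - 144 = (11 - ⅚)*(-108) - 144 = (61/6)*(-108) - 144 = -1098 - 144 = -1242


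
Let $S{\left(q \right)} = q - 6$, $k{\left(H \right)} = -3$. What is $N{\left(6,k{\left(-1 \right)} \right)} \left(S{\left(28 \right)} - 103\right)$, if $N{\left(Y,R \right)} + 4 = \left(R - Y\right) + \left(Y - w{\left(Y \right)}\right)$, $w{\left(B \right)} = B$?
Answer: $1053$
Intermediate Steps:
$S{\left(q \right)} = -6 + q$ ($S{\left(q \right)} = q - 6 = -6 + q$)
$N{\left(Y,R \right)} = -4 + R - Y$ ($N{\left(Y,R \right)} = -4 + \left(\left(R - Y\right) + \left(Y - Y\right)\right) = -4 + \left(\left(R - Y\right) + 0\right) = -4 + \left(R - Y\right) = -4 + R - Y$)
$N{\left(6,k{\left(-1 \right)} \right)} \left(S{\left(28 \right)} - 103\right) = \left(-4 - 3 - 6\right) \left(\left(-6 + 28\right) - 103\right) = \left(-4 - 3 - 6\right) \left(22 - 103\right) = \left(-13\right) \left(-81\right) = 1053$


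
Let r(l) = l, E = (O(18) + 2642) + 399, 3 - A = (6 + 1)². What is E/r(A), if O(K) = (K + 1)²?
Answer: -1701/23 ≈ -73.957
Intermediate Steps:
O(K) = (1 + K)²
A = -46 (A = 3 - (6 + 1)² = 3 - 1*7² = 3 - 1*49 = 3 - 49 = -46)
E = 3402 (E = ((1 + 18)² + 2642) + 399 = (19² + 2642) + 399 = (361 + 2642) + 399 = 3003 + 399 = 3402)
E/r(A) = 3402/(-46) = 3402*(-1/46) = -1701/23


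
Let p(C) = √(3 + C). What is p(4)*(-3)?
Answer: -3*√7 ≈ -7.9373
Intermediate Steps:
p(4)*(-3) = √(3 + 4)*(-3) = √7*(-3) = -3*√7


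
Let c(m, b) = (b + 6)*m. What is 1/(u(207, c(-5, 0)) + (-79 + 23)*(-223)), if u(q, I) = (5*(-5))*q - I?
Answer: 1/7343 ≈ 0.00013618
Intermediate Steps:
c(m, b) = m*(6 + b) (c(m, b) = (6 + b)*m = m*(6 + b))
u(q, I) = -I - 25*q (u(q, I) = -25*q - I = -I - 25*q)
1/(u(207, c(-5, 0)) + (-79 + 23)*(-223)) = 1/((-(-5)*(6 + 0) - 25*207) + (-79 + 23)*(-223)) = 1/((-(-5)*6 - 5175) - 56*(-223)) = 1/((-1*(-30) - 5175) + 12488) = 1/((30 - 5175) + 12488) = 1/(-5145 + 12488) = 1/7343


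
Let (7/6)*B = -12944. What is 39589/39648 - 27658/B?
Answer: 1898081/543648 ≈ 3.4914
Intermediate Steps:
B = -77664/7 (B = (6/7)*(-12944) = -77664/7 ≈ -11095.)
39589/39648 - 27658/B = 39589/39648 - 27658/(-77664/7) = 39589*(1/39648) - 27658*(-7/77664) = 671/672 + 96803/38832 = 1898081/543648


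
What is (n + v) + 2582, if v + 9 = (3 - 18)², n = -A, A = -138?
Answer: 2936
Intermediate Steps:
n = 138 (n = -1*(-138) = 138)
v = 216 (v = -9 + (3 - 18)² = -9 + (-15)² = -9 + 225 = 216)
(n + v) + 2582 = (138 + 216) + 2582 = 354 + 2582 = 2936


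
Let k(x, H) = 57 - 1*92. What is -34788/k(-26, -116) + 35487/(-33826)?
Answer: 1175496843/1183910 ≈ 992.89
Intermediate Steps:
k(x, H) = -35 (k(x, H) = 57 - 92 = -35)
-34788/k(-26, -116) + 35487/(-33826) = -34788/(-35) + 35487/(-33826) = -34788*(-1/35) + 35487*(-1/33826) = 34788/35 - 35487/33826 = 1175496843/1183910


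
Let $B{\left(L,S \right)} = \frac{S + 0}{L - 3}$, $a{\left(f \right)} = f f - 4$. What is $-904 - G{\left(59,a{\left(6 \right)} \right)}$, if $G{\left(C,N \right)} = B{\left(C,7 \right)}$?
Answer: $- \frac{7233}{8} \approx -904.13$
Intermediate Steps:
$a{\left(f \right)} = -4 + f^{2}$ ($a{\left(f \right)} = f^{2} - 4 = -4 + f^{2}$)
$B{\left(L,S \right)} = \frac{S}{-3 + L}$
$G{\left(C,N \right)} = \frac{7}{-3 + C}$
$-904 - G{\left(59,a{\left(6 \right)} \right)} = -904 - \frac{7}{-3 + 59} = -904 - \frac{7}{56} = -904 - 7 \cdot \frac{1}{56} = -904 - \frac{1}{8} = - \frac{7233}{8}$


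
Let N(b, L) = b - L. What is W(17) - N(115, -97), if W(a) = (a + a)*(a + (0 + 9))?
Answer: 672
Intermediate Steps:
W(a) = 2*a*(9 + a) (W(a) = (2*a)*(a + 9) = (2*a)*(9 + a) = 2*a*(9 + a))
W(17) - N(115, -97) = 2*17*(9 + 17) - (115 - 1*(-97)) = 2*17*26 - (115 + 97) = 884 - 1*212 = 884 - 212 = 672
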